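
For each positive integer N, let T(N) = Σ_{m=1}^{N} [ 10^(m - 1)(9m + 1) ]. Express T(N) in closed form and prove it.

T(N) = 10^N·N

We claim T(N) = 10^N·N for all N ≥ 1.
Base step (N = 1): T(1) = 10, and the closed form gives 10. They agree.
Inductive step: suppose the statement holds for some m ≥ 1, so T(m) = 10^m·m.
Then T(m+1) = T(m) + (10^m(9m + 10)) = (10^m·m) + (10^m(9m + 10)).
Simplifying, T(m+1) = 10^(m + 1)(m + 1) = 10^(m+1)·(m+1),
which is the closed form with N = m+1.
By induction, the statement is established for all N ≥ 1.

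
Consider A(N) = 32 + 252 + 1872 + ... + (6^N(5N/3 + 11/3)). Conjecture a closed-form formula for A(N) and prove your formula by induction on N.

A(N) = 2·6^N(N + 2) - 4

We claim A(N) = 2·6^N(N + 2) - 4 for all N ≥ 1.
Base case (N = 1): A(1) = 32, and the closed form gives 32. They agree.
For the inductive step, assume it holds for an arbitrary k ≥ 1, so A(k) = 2·6^k(k + 2) - 4.
Then A(k+1) = A(k) + (6^k(10k + 32)) = (2·6^k(k + 2) - 4) + (6^k(10k + 32)).
Simplifying, A(k+1) = 12·6^k·k + 36·6^k - 4 = 2·6^(k+1)((k+1) + 2) - 4,
which is the closed form with N = k+1.
This completes the induction.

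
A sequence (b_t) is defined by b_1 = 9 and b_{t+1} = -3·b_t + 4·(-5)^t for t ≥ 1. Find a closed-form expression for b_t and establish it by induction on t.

b_t = -(-3)^(t - 1) - 2(-5)^t

Computing the first terms: b_1 = 9, b_2 = -47, b_3 = 241. This suggests b_t = -(-3)^(t - 1) - 2(-5)^t.
Base step (t = 1): the formula gives 9 = 9 = b_1.
Inductive step: suppose the statement holds for some i ≥ 1, so b_i = -(-3)^(i - 1) - 2(-5)^i.
Then b_{i+1} = -3·b_i + 4·(-5)^i = -3·(-(-3)^(i - 1) - 2(-5)^i) + 4·(-5)^i = -(-3)^i - 2(-5)^(i + 1) = -(-3)^((i+1) - 1) - 2(-5)^(i+1),
which is the claimed formula at t = i+1.
Hence, by induction on t, the claim holds for every t ≥ 1.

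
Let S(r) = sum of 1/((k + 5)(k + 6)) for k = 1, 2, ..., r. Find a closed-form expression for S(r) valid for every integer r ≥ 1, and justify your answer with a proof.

We claim S(r) = r/(6(r + 6)) for all r ≥ 1.
For the base case r = 1: S(1) = 1/42, and the closed form gives 1/42. They agree.
Inductive step: suppose the statement holds for some k ≥ 1, so S(k) = k/(6(k + 6)).
Then S(k+1) = S(k) + (1/((k + 6)(k + 7))) = (k/(6(k + 6))) + (1/((k + 6)(k + 7))).
Simplifying, S(k+1) = (k + 1)/(6(k + 7)) = (k+1)/(6((k+1) + 6)),
which is the closed form with r = k+1.
This completes the induction.

S(r) = r/(6(r + 6))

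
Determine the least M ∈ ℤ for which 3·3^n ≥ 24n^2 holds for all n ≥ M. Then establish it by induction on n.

M = 5

At n = 4: 243 < 384, so the inequality fails and M ≥ 5. We prove 3·3^n ≥ 24n^2 for all n ≥ 5.
Base step (n = 5): 3·3^n = 729 and 24n^2 = 600, so 729 ≥ 600.
Inductive step: assume the claim holds for n = p, so 3·3^p ≥ 24p^2.
Then 3·3^(p + 1) = 3·(3·3^p) ≥ 3·(24p^2).
Also, for p ≥ 5 we have 3·(24p^2) ≥ 24(p+1)^2, since 3 ≥ (1 + 1/p)^2 for all p ≥ 5.
Combining, 3·3^(p + 1) ≥ 24(p+1)^2.
By the principle of mathematical induction, the result holds for all n ≥ 5.
Hence the smallest such M is 5.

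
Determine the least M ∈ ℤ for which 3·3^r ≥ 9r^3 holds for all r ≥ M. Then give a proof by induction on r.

M = 6

At r = 5: 729 < 1125, so the inequality fails and M ≥ 6. We prove 3·3^r ≥ 9r^3 for all r ≥ 6.
For the base case r = 6: 3·3^r = 2187 and 9r^3 = 1944, so 2187 ≥ 1944.
Inductive step: assume the claim holds for r = k, so 3·3^k ≥ 9k^3.
Then 3·3^(k + 1) = 3·(3·3^k) ≥ 3·(9k^3).
Also, for k ≥ 6 we have 3·(9k^3) ≥ 9(k+1)^3, since 3 ≥ (1 + 1/k)^3 for all k ≥ 6.
Combining, 3·3^(k + 1) ≥ 9(k+1)^3.
By induction, the statement is established for all r ≥ 6.
Hence the smallest such M is 6.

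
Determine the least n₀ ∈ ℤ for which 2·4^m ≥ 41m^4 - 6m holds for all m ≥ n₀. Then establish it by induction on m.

n₀ = 9

At m = 8: 131072 < 167888, so the inequality fails and n₀ ≥ 9. We prove 2·4^m ≥ 41m^4 - 6m for all m ≥ 9.
Base step (m = 9): 2·4^m = 524288 and 41m^4 - 6m = 268947, so 524288 ≥ 268947.
Inductive step: suppose the statement holds for some j ≥ 9, so 2·4^j ≥ 41j^4 - 6j.
Then 2·4^(j + 1) = 4·(2·4^j) ≥ 4·(41j^4 - 6j).
Also, for j ≥ 9 we have 4·(41j^4 - 6j) ≥ 41(j+1)^4 - 6(j+1), since 4·(41j^4 - 6j) − (41(j+1)^4 - 6(j+1)) = 123j^4 - 164j^3 - 246j^2 - 182j - 35, which is nonnegative for all j ≥ 9.
Combining, 2·4^(j + 1) ≥ 41(j+1)^4 - 6(j+1).
By induction, the statement is established for all m ≥ 9.
Hence the smallest such n₀ is 9.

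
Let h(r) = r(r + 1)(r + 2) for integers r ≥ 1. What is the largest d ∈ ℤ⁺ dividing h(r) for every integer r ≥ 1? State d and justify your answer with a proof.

Computing the first values: h(1) = 6 and h(2) = 24; gcd(6, 24) = 6, so d ≤ 6.
We prove 6 | r(r + 1)(r + 2) for all r ≥ 1 by induction on r.
When r = 1: h(1) = 6 = 6·(1), so 6 | h(1).
Inductive step: suppose the statement holds for some m ≥ 1, i.e. 6 | h(m). Then
h(m+1) − h(m) = (m+1)·(m+2)·(m+3) − m·(m+1)·(m+2) = (m+1)·(m+2)·[(m+3) − m] = 3·(m+1)·(m+2). The product of 2 consecutive integers is divisible by (2)! = 2, so h(m+1) − h(m) is divisible by 3·2 = 6. By the inductive hypothesis 6 | h(m), hence 6 | h(m+1).
This completes the induction.
Therefore the largest such d is 6.

d = 6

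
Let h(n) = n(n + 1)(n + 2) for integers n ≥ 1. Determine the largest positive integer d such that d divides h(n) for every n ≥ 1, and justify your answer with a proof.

d = 6

Computing the first values: h(1) = 6 and h(2) = 24; gcd(6, 24) = 6, so d ≤ 6.
We prove 6 | n(n + 1)(n + 2) for all n ≥ 1 by induction on n.
Base case (n = 1): h(1) = 6 = 6·(1), so 6 | h(1).
For the inductive step, assume it holds for an arbitrary k ≥ 1, i.e. 6 | h(k). Then
h(k+1) − h(k) = (k+1)·(k+2)·(k+3) − k·(k+1)·(k+2) = (k+1)·(k+2)·[(k+3) − k] = 3·(k+1)·(k+2). The product of 2 consecutive integers is divisible by (2)! = 2, so h(k+1) − h(k) is divisible by 3·2 = 6. By the inductive hypothesis 6 | h(k), hence 6 | h(k+1).
Hence, by induction on n, the claim holds for every n ≥ 1.
Therefore the largest such d is 6.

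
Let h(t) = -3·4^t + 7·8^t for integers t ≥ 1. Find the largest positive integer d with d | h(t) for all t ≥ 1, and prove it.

d = 4

Computing the first values: h(1) = 44 and h(2) = 400; gcd(44, 400) = 4, so d ≤ 4.
We prove 4 | -3·4^t + 7·8^t for all t ≥ 1 by induction on t.
Base step (t = 1): h(1) = 44 = 4·(11), so 4 | h(1).
Inductive step: suppose the statement holds for some i ≥ 1, i.e. 4 | h(i). Then
h(i+1) − 8·h(i) = (-3·4^(i+1) + 7·8^(i+1)) − 8·(-3·4^i + 7·8^i) = (-3)·4^i·(4 − 8) = (12)·4^i. Since 4 | h(i) by the inductive hypothesis, 4 | 8·h(i); and 4 | 12 since 12 = 4·3. Therefore 4 | h(i+1).
By induction, the statement is established for all t ≥ 1.
Therefore the largest such d is 4.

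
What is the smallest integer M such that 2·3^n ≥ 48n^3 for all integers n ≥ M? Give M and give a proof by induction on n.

M = 9

At n = 8: 13122 < 24576, so the inequality fails and M ≥ 9. We prove 2·3^n ≥ 48n^3 for all n ≥ 9.
For the base case n = 9: 2·3^n = 39366 and 48n^3 = 34992, so 39366 ≥ 34992.
Suppose the result is true for n = r, so 2·3^r ≥ 48r^3.
Then 2·3^(r + 1) = 3·(2·3^r) ≥ 3·(48r^3).
Also, for r ≥ 9 we have 3·(48r^3) ≥ 48(r+1)^3, since 3 ≥ (1 + 1/r)^3 for all r ≥ 9.
Combining, 2·3^(r + 1) ≥ 48(r+1)^3.
Hence, by induction on n, the claim holds for every n ≥ 9.
Hence the smallest such M is 9.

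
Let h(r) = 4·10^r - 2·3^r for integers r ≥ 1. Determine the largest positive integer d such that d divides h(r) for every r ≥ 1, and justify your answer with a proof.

Computing the first values: h(1) = 34 and h(2) = 382; gcd(34, 382) = 2, so d ≤ 2.
We prove 2 | 4·10^r - 2·3^r for all r ≥ 1 by induction on r.
Base case (r = 1): h(1) = 34 = 2·(17), so 2 | h(1).
Inductive step: suppose the statement holds for some k ≥ 1, i.e. 2 | h(k). Then
h(k+1) − 10·h(k) = (4·10^(k+1) - 2·3^(k+1)) − 10·(4·10^k - 2·3^k) = (-2)·3^k·(3 − 10) = (14)·3^k. Since 2 | h(k) by the inductive hypothesis, 2 | 10·h(k); and 2 | 14 since 14 = 2·7. Therefore 2 | h(k+1).
Hence, by induction on r, the claim holds for every r ≥ 1.
Therefore the largest such d is 2.

d = 2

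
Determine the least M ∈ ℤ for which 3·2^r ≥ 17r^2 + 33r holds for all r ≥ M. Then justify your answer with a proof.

M = 10

At r = 9: 1536 < 1674, so the inequality fails and M ≥ 10. We prove 3·2^r ≥ 17r^2 + 33r for all r ≥ 10.
Base case (r = 10): 3·2^r = 3072 and 17r^2 + 33r = 2030, so 3072 ≥ 2030.
Inductive step: assume the claim holds for r = m, so 3·2^m ≥ 17m^2 + 33m.
Then 3·2^(m + 1) = 2·(3·2^m) ≥ 2·(17m^2 + 33m).
Also, for m ≥ 10 we have 2·(17m^2 + 33m) ≥ 17(m+1)^2 + 33(m+1), since 2·(17m^2 + 33m) − (17(m+1)^2 + 33(m+1)) = 17m^2 - m - 50, which is nonnegative for all m ≥ 10.
Combining, 3·2^(m + 1) ≥ 17(m+1)^2 + 33(m+1).
By the principle of mathematical induction, the result holds for all r ≥ 10.
Hence the smallest such M is 10.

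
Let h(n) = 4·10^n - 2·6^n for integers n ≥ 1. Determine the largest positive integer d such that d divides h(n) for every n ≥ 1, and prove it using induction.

d = 4

Computing the first values: h(1) = 28 and h(2) = 328; gcd(28, 328) = 4, so d ≤ 4.
We prove 4 | 4·10^n - 2·6^n for all n ≥ 1 by induction on n.
For the base case n = 1: h(1) = 28 = 4·(7), so 4 | h(1).
Inductive step: suppose the statement holds for some m ≥ 1, i.e. 4 | h(m). Then
h(m+1) − 10·h(m) = (4·10^(m+1) - 2·6^(m+1)) − 10·(4·10^m - 2·6^m) = (-2)·6^m·(6 − 10) = (8)·6^m. Since 4 | h(m) by the inductive hypothesis, 4 | 10·h(m); and 4 | 8 since 8 = 4·2. Therefore 4 | h(m+1).
Hence, by induction on n, the claim holds for every n ≥ 1.
Therefore the largest such d is 4.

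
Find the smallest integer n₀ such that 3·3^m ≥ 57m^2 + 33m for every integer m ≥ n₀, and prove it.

At m = 6: 2187 < 2250, so the inequality fails and n₀ ≥ 7. We prove 3·3^m ≥ 57m^2 + 33m for all m ≥ 7.
Base case (m = 7): 3·3^m = 6561 and 57m^2 + 33m = 3024, so 6561 ≥ 3024.
Suppose the result is true for m = k, so 3·3^k ≥ 57k^2 + 33k.
Then 3·3^(k + 1) = 3·(3·3^k) ≥ 3·(57k^2 + 33k).
Also, for k ≥ 7 we have 3·(57k^2 + 33k) ≥ 57(k+1)^2 + 33(k+1), since 3·(57k^2 + 33k) − (57(k+1)^2 + 33(k+1)) = 114k^2 - 48k - 90, which is nonnegative for all k ≥ 7.
Combining, 3·3^(k + 1) ≥ 57(k+1)^2 + 33(k+1).
By the principle of mathematical induction, the result holds for all m ≥ 7.
Hence the smallest such n₀ is 7.

n₀ = 7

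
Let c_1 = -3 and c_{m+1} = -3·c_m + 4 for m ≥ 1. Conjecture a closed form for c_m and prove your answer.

c_m = -4(-3)^(m - 1) + 1

Computing the first terms: c_1 = -3, c_2 = 13, c_3 = -35. This suggests c_m = -4(-3)^(m - 1) + 1.
Base step (m = 1): the formula gives -3 = -3 = c_1.
Inductive step: assume the claim holds for m = r, so c_r = -4(-3)^(r - 1) + 1.
Then c_{r+1} = -3·c_r + 4 = -3·(-4(-3)^(r - 1) + 1) + 4 = -4(-3)^r + 1 = -4(-3)^((r+1) - 1) + 1,
which is the claimed formula at m = r+1.
By the principle of mathematical induction, the result holds for all m ≥ 1.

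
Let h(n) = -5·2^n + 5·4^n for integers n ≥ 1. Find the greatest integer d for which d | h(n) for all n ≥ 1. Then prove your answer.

Computing the first values: h(1) = 10 and h(2) = 60; gcd(10, 60) = 10, so d ≤ 10.
We prove 10 | -5·2^n + 5·4^n for all n ≥ 1 by induction on n.
For the base case n = 1: h(1) = 10 = 10·(1), so 10 | h(1).
Suppose the result is true for n = i, i.e. 10 | h(i). Then
h(i+1) − 4·h(i) = (-5·2^(i+1) + 5·4^(i+1)) − 4·(-5·2^i + 5·4^i) = (-5)·2^i·(2 − 4) = (10)·2^i. Since 10 | h(i) by the inductive hypothesis, 10 | 4·h(i); and 10 | 10 since 10 = 10·1. Therefore 10 | h(i+1).
By induction, the statement is established for all n ≥ 1.
Therefore the largest such d is 10.

d = 10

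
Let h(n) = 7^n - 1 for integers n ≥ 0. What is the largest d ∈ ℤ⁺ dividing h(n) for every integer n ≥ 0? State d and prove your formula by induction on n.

d = 6

Computing the first values: h(0) = 0 and h(1) = 6; gcd(0, 6) = 6, so d ≤ 6.
We prove 6 | 7^n - 1 for all n ≥ 0 by induction on n.
When n = 0: h(0) = 0 = 6·(0), so 6 | h(0).
Inductive step: assume the claim holds for n = i, i.e. 6 | h(i). Then
h(i+1) = 7^(i+1) - 1 = 7·(7^i - 1) + 6 = 7·h(i) + 6. The first term is divisible by 6 by the inductive hypothesis, and 6 is divisible by 6. Hence 6 | h(i+1).
By induction, the statement is established for all n ≥ 0.
Therefore the largest such d is 6.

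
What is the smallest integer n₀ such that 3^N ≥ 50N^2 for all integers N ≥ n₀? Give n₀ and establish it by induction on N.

At N = 7: 2187 < 2450, so the inequality fails and n₀ ≥ 8. We prove 3^N ≥ 50N^2 for all N ≥ 8.
Base case (N = 8): 3^N = 6561 and 50N^2 = 3200, so 6561 ≥ 3200.
For the inductive step, assume it holds for an arbitrary j ≥ 8, so 3^j ≥ 50j^2.
Then 3^(j + 1) = 3·(3^j) ≥ 3·(50j^2).
Also, for j ≥ 8 we have 3·(50j^2) ≥ 50(j+1)^2, since 3 ≥ (1 + 1/j)^2 for all j ≥ 8.
Combining, 3^(j + 1) ≥ 50(j+1)^2.
Hence, by induction on N, the claim holds for every N ≥ 8.
Hence the smallest such n₀ is 8.

n₀ = 8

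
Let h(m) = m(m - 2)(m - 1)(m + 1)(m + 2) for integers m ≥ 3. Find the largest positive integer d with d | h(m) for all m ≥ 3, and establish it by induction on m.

Computing the first values: h(3) = 120 and h(4) = 720; gcd(120, 720) = 120, so d ≤ 120.
We prove 120 | m(m - 2)(m - 1)(m + 1)(m + 2) for all m ≥ 3 by induction on m.
When m = 3: h(3) = 120 = 120·(1), so 120 | h(3).
Inductive step: suppose the statement holds for some k ≥ 3, i.e. 120 | h(k). Then
h(k+1) − h(k) = (k-1)·k·(k+1)·(k+2)·(k+3) − (k-2)·(k-1)·k·(k+1)·(k+2) = (k-1)·k·(k+1)·(k+2)·[(k+3) − (k-2)] = 5·(k-1)·k·(k+1)·(k+2). The product of 4 consecutive integers is divisible by (4)! = 24, so h(k+1) − h(k) is divisible by 5·24 = 120. By the inductive hypothesis 120 | h(k), hence 120 | h(k+1).
By the principle of mathematical induction, the result holds for all m ≥ 3.
Therefore the largest such d is 120.

d = 120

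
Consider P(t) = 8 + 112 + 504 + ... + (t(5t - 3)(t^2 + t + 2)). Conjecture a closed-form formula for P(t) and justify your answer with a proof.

We claim P(t) = t(t + 1)(t^3 + 2t^2 + 3t - 2) for all t ≥ 1.
Base case (t = 1): P(1) = 8, and the closed form gives 8. They agree.
Inductive step: suppose the statement holds for some j ≥ 1, so P(j) = j(j^4 + 3j^3 + 5j^2 + j - 2).
Then P(j+1) = P(j) + ((j + 1)(5j + 2)(j + (j + 1)^2 + 3)) = (j(j^4 + 3j^3 + 5j^2 + j - 2)) + ((j + 1)(5j + 2)(j + (j + 1)^2 + 3)).
Simplifying, P(j+1) = (j + 1)(j + 2)(j^3 + 5j^2 + 10j + 4) = (j+1)((j+1) + 1)((j+1)^3 + 2(j+1)^2 + 3(j+1) - 2),
which is the closed form with t = j+1.
This completes the induction.

P(t) = t(t + 1)(t^3 + 2t^2 + 3t - 2)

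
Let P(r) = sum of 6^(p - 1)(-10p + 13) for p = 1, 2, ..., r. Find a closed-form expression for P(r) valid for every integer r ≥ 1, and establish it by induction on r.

We claim P(r) = 6^r(-2r + 3) - 3 for all r ≥ 1.
Base case (r = 1): P(1) = 3, and the closed form gives 3. They agree.
Suppose the result is true for r = p, so P(p) = 6^p(-2p + 3) - 3.
Then P(p+1) = P(p) + (6^p(-10p + 3)) = (6^p(-2p + 3) - 3) + (6^p(-10p + 3)).
Simplifying, P(p+1) = -12·6^p·p + 6·6^p - 3 = 6^(p+1)(-2(p+1) + 3) - 3,
which is the closed form with r = p+1.
By induction, the statement is established for all r ≥ 1.

P(r) = 6^r(-2r + 3) - 3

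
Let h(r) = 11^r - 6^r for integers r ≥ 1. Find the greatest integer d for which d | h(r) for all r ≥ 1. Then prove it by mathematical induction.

Computing the first values: h(1) = 5 and h(2) = 85; gcd(5, 85) = 5, so d ≤ 5.
We prove 5 | 11^r - 6^r for all r ≥ 1 by induction on r.
For the base case r = 1: h(1) = 5 = 5·(1), so 5 | h(1).
For the inductive step, assume it holds for an arbitrary j ≥ 1, i.e. 5 | h(j). Then
11^{j+1} − 6^{j+1} = 11·11^j − 6·6^j = 11·(11^j − 6^j) + (5)·6^j. The first term is divisible by 5 by the inductive hypothesis, and the second term (5)·6^j is divisible by 5 since 5 | 5. Hence 5 | h(j+1).
By the principle of mathematical induction, the result holds for all r ≥ 1.
Therefore the largest such d is 5.

d = 5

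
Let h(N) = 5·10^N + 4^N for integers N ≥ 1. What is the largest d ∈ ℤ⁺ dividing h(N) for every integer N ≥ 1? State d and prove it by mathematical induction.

d = 6

Computing the first values: h(1) = 54 and h(2) = 516; gcd(54, 516) = 6, so d ≤ 6.
We prove 6 | 5·10^N + 4^N for all N ≥ 1 by induction on N.
When N = 1: h(1) = 54 = 6·(9), so 6 | h(1).
For the inductive step, assume it holds for an arbitrary i ≥ 1, i.e. 6 | h(i). Then
h(i+1) − 10·h(i) = (5·10^(i+1) + 4^(i+1)) − 10·(5·10^i + 4^i) = (1)·4^i·(4 − 10) = (-6)·4^i. Since 6 | h(i) by the inductive hypothesis, 6 | 10·h(i); and 6 | -6 since -6 = 6·-1. Therefore 6 | h(i+1).
This completes the induction.
Therefore the largest such d is 6.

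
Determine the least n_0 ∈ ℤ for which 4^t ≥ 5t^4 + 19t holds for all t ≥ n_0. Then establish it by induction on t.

n_0 = 7

At t = 6: 4096 < 6594, so the inequality fails and n_0 ≥ 7. We prove 4^t ≥ 5t^4 + 19t for all t ≥ 7.
Base case (t = 7): 4^t = 16384 and 5t^4 + 19t = 12138, so 16384 ≥ 12138.
Suppose the result is true for t = m, so 4^m ≥ 5m^4 + 19m.
Then 4^(m + 1) = 4·(4^m) ≥ 4·(5m^4 + 19m).
Also, for m ≥ 7 we have 4·(5m^4 + 19m) ≥ 5(m+1)^4 + 19(m+1), since 4·(5m^4 + 19m) − (5(m+1)^4 + 19(m+1)) = 15m^4 - 20m^3 - 30m^2 + 37m - 24, which is nonnegative for all m ≥ 7.
Combining, 4^(m + 1) ≥ 5(m+1)^4 + 19(m+1).
Hence, by induction on t, the claim holds for every t ≥ 7.
Hence the smallest such n_0 is 7.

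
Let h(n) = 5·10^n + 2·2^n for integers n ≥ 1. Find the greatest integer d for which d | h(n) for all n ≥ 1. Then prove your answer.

d = 2

Computing the first values: h(1) = 54 and h(2) = 508; gcd(54, 508) = 2, so d ≤ 2.
We prove 2 | 5·10^n + 2·2^n for all n ≥ 1 by induction on n.
Base case (n = 1): h(1) = 54 = 2·(27), so 2 | h(1).
For the inductive step, assume it holds for an arbitrary m ≥ 1, i.e. 2 | h(m). Then
h(m+1) − 10·h(m) = (5·10^(m+1) + 2·2^(m+1)) − 10·(5·10^m + 2·2^m) = (2)·2^m·(2 − 10) = (-16)·2^m. Since 2 | h(m) by the inductive hypothesis, 2 | 10·h(m); and 2 | -16 since -16 = 2·-8. Therefore 2 | h(m+1).
This completes the induction.
Therefore the largest such d is 2.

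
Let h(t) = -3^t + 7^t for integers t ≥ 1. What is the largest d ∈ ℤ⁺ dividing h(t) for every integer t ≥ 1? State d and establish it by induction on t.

d = 4

Computing the first values: h(1) = 4 and h(2) = 40; gcd(4, 40) = 4, so d ≤ 4.
We prove 4 | -3^t + 7^t for all t ≥ 1 by induction on t.
Base case (t = 1): h(1) = 4 = 4·(1), so 4 | h(1).
For the inductive step, assume it holds for an arbitrary m ≥ 1, i.e. 4 | h(m). Then
7^{m+1} − 3^{m+1} = 7·7^m − 3·3^m = 7·(7^m − 3^m) + (4)·3^m. The first term is divisible by 4 by the inductive hypothesis, and the second term (4)·3^m is divisible by 4 since 4 | 4. Hence 4 | h(m+1).
By induction, the statement is established for all t ≥ 1.
Therefore the largest such d is 4.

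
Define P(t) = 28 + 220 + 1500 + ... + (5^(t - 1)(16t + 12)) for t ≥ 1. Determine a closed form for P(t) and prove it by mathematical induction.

We claim P(t) = 2·5^t(2t + 1) - 2 for all t ≥ 1.
When t = 1: P(1) = 28, and the closed form gives 28. They agree.
Suppose the result is true for t = p, so P(p) = 2·5^p(2p + 1) - 2.
Then P(p+1) = P(p) + (5^p(16p + 28)) = (2·5^p(2p + 1) - 2) + (5^p(16p + 28)).
Simplifying, P(p+1) = 20·5^p·p + 30·5^p - 2 = 2·5^(p+1)(2(p+1) + 1) - 2,
which is the closed form with t = p+1.
By induction, the statement is established for all t ≥ 1.

P(t) = 2·5^t(2t + 1) - 2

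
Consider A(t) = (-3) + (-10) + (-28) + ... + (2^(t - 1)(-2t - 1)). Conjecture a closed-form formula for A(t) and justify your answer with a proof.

A(t) = 2^t(-2t + 1) - 1

We claim A(t) = 2^t(-2t + 1) - 1 for all t ≥ 1.
When t = 1: A(1) = -3, and the closed form gives -3. They agree.
For the inductive step, assume it holds for an arbitrary i ≥ 1, so A(i) = 2^i(-2i + 1) - 1.
Then A(i+1) = A(i) + (2^i(-2i - 3)) = (2^i(-2i + 1) - 1) + (2^i(-2i - 3)).
Simplifying, A(i+1) = -4·2^i·i - 2·2^i - 1 = 2^(i+1)(-2(i+1) + 1) - 1,
which is the closed form with t = i+1.
By the principle of mathematical induction, the result holds for all t ≥ 1.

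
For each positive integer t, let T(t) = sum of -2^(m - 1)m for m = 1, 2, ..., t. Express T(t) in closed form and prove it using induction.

T(t) = 2^t(-t + 1) - 1

We claim T(t) = 2^t(-t + 1) - 1 for all t ≥ 1.
When t = 1: T(1) = -1, and the closed form gives -1. They agree.
For the inductive step, assume it holds for an arbitrary m ≥ 1, so T(m) = 2^m(-m + 1) - 1.
Then T(m+1) = T(m) + (2^m(-m - 1)) = (2^m(-m + 1) - 1) + (2^m(-m - 1)).
Simplifying, T(m+1) = -2·2^m·m - 1 = 2^(m+1)(-(m+1) + 1) - 1,
which is the closed form with t = m+1.
This completes the induction.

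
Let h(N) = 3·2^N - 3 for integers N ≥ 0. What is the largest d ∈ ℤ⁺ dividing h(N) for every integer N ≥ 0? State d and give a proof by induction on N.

Computing the first values: h(0) = 0 and h(1) = 3; gcd(0, 3) = 3, so d ≤ 3.
We prove 3 | 3·2^N - 3 for all N ≥ 0 by induction on N.
When N = 0: h(0) = 0 = 3·(0), so 3 | h(0).
Inductive step: assume the claim holds for N = i, i.e. 3 | h(i). Then
h(i+1) = 3·2^(i+1) - 3 = 2·(3·2^i - 3) + 3 = 2·h(i) + 3. The first term is divisible by 3 by the inductive hypothesis, and 3 is divisible by 3. Hence 3 | h(i+1).
By induction, the statement is established for all N ≥ 0.
Therefore the largest such d is 3.

d = 3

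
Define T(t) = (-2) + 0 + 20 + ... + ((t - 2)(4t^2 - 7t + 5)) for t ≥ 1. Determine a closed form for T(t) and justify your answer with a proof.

T(t) = t(t^3 - 3t^2 + 3t - 3)

We claim T(t) = t(t^3 - 3t^2 + 3t - 3) for all t ≥ 1.
Base case (t = 1): T(1) = -2, and the closed form gives -2. They agree.
Suppose the result is true for t = m, so T(m) = m(m^3 - 3m^2 + 3m - 3).
Then T(m+1) = T(m) + (4m^3 - 3m^2 + m - 2) = (m(m^3 - 3m^2 + 3m - 3)) + (4m^3 - 3m^2 + m - 2).
Simplifying, T(m+1) = (m + 1)(m^3 - 2) = (m+1)((m+1)^3 - 3(m+1)^2 + 3(m+1) - 3),
which is the closed form with t = m+1.
By the principle of mathematical induction, the result holds for all t ≥ 1.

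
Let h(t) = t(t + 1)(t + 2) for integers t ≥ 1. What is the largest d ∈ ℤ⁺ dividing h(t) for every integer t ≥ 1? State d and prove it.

Computing the first values: h(1) = 6 and h(2) = 24; gcd(6, 24) = 6, so d ≤ 6.
We prove 6 | t(t + 1)(t + 2) for all t ≥ 1 by induction on t.
For the base case t = 1: h(1) = 6 = 6·(1), so 6 | h(1).
For the inductive step, assume it holds for an arbitrary k ≥ 1, i.e. 6 | h(k). Then
h(k+1) − h(k) = (k+1)·(k+2)·(k+3) − k·(k+1)·(k+2) = (k+1)·(k+2)·[(k+3) − k] = 3·(k+1)·(k+2). The product of 2 consecutive integers is divisible by (2)! = 2, so h(k+1) − h(k) is divisible by 3·2 = 6. By the inductive hypothesis 6 | h(k), hence 6 | h(k+1).
By the principle of mathematical induction, the result holds for all t ≥ 1.
Therefore the largest such d is 6.

d = 6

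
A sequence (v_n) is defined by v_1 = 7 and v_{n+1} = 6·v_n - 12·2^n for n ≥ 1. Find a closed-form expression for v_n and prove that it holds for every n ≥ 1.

v_n = 3·2^n + 6^(n - 1)

Computing the first terms: v_1 = 7, v_2 = 18, v_3 = 60. This suggests v_n = 3·2^n + 6^(n - 1).
For the base case n = 1: the formula gives 7 = 7 = v_1.
Inductive step: suppose the statement holds for some k ≥ 1, so v_k = 3·2^k + 6^(k - 1).
Then v_{k+1} = 6·v_k - 12·2^k = 6·(3·2^k + 6^(k - 1)) - 12·2^k = 3·2^(k + 1) + 6^k = 3·2^(k+1) + 6^((k+1) - 1),
which is the claimed formula at n = k+1.
By induction, the statement is established for all n ≥ 1.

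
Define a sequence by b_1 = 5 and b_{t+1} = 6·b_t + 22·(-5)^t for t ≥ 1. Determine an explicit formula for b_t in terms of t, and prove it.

Computing the first terms: b_1 = 5, b_2 = -80, b_3 = 70. This suggests b_t = -2(-5)^t - 5·6^(t - 1).
When t = 1: the formula gives 5 = 5 = b_1.
Inductive step: assume the claim holds for t = p, so b_p = -2(-5)^p - 5·6^(p - 1).
Then b_{p+1} = 6·b_p + 22·(-5)^p = 6·(-2(-5)^p - 5·6^(p - 1)) + 22·(-5)^p = -2(-5)^(p + 1) - 5·6^p = -2(-5)^(p+1) - 5·6^((p+1) - 1),
which is the claimed formula at t = p+1.
This completes the induction.

b_t = -2(-5)^t - 5·6^(t - 1)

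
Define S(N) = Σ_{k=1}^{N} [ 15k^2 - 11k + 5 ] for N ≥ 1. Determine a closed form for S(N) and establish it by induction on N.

S(N) = N(5N^2 + 2N + 2)

We claim S(N) = N(5N^2 + 2N + 2) for all N ≥ 1.
Base case (N = 1): S(1) = 9, and the closed form gives 9. They agree.
Inductive step: assume the claim holds for N = k, so S(k) = k(5k^2 + 2k + 2).
Then S(k+1) = S(k) + (15k^2 + 19k + 9) = (k(5k^2 + 2k + 2)) + (15k^2 + 19k + 9).
Simplifying, S(k+1) = (k + 1)(5k^2 + 12k + 9) = (k+1)(5(k+1)^2 + 2(k+1) + 2),
which is the closed form with N = k+1.
By induction, the statement is established for all N ≥ 1.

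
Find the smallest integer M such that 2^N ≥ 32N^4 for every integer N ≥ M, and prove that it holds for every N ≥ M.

At N = 23: 8388608 < 8954912, so the inequality fails and M ≥ 24. We prove 2^N ≥ 32N^4 for all N ≥ 24.
When N = 24: 2^N = 16777216 and 32N^4 = 10616832, so 16777216 ≥ 10616832.
For the inductive step, assume it holds for an arbitrary r ≥ 24, so 2^r ≥ 32r^4.
Then 2^(r + 1) = 2·(2^r) ≥ 2·(32r^4).
Also, for r ≥ 24 we have 2·(32r^4) ≥ 32(r+1)^4, since 2 ≥ (1 + 1/r)^4 for all r ≥ 24.
Combining, 2^(r + 1) ≥ 32(r+1)^4.
By induction, the statement is established for all N ≥ 24.
Hence the smallest such M is 24.

M = 24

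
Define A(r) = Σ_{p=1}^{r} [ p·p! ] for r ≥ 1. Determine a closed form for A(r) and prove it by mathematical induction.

We claim A(r) = (r + 1)! - 1 for all r ≥ 1.
When r = 1: A(1) = 1, and the closed form gives 1. They agree.
For the inductive step, assume it holds for an arbitrary p ≥ 1, so A(p) = (p + 1)! - 1.
Then A(p+1) = A(p) + ((p + 1)(p + 1)!) = ((p + 1)! - 1) + ((p + 1)(p + 1)!).
Simplifying, A(p+1) = ((p+1) + 1)! - 1,
which is the closed form with r = p+1.
This completes the induction.

A(r) = (r + 1)! - 1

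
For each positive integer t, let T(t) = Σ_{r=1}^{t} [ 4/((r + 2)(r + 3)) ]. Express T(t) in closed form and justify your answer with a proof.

T(t) = 4t/(3(t + 3))

We claim T(t) = 4t/(3(t + 3)) for all t ≥ 1.
When t = 1: T(1) = 1/3, and the closed form gives 1/3. They agree.
For the inductive step, assume it holds for an arbitrary r ≥ 1, so T(r) = 4r/(3(r + 3)).
Then T(r+1) = T(r) + (4/((r + 3)(r + 4))) = (4r/(3(r + 3))) + (4/((r + 3)(r + 4))).
Simplifying, T(r+1) = 4(r + 1)/(3(r + 4)) = 4(r+1)/(3((r+1) + 3)),
which is the closed form with t = r+1.
By the principle of mathematical induction, the result holds for all t ≥ 1.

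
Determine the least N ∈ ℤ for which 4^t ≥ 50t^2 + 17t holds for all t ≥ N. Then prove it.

At t = 5: 1024 < 1335, so the inequality fails and N ≥ 6. We prove 4^t ≥ 50t^2 + 17t for all t ≥ 6.
Base case (t = 6): 4^t = 4096 and 50t^2 + 17t = 1902, so 4096 ≥ 1902.
Suppose the result is true for t = p, so 4^p ≥ 50p^2 + 17p.
Then 4^(p + 1) = 4·(4^p) ≥ 4·(50p^2 + 17p).
Also, for p ≥ 6 we have 4·(50p^2 + 17p) ≥ 50(p+1)^2 + 17(p+1), since 4·(50p^2 + 17p) − (50(p+1)^2 + 17(p+1)) = 150p^2 - 49p - 67, which is nonnegative for all p ≥ 6.
Combining, 4^(p + 1) ≥ 50(p+1)^2 + 17(p+1).
Hence, by induction on t, the claim holds for every t ≥ 6.
Hence the smallest such N is 6.

N = 6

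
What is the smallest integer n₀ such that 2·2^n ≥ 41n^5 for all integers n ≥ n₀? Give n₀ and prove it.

n₀ = 29

At n = 28: 536870912 < 705625088, so the inequality fails and n₀ ≥ 29. We prove 2·2^n ≥ 41n^5 for all n ≥ 29.
When n = 29: 2·2^n = 1073741824 and 41n^5 = 840957109, so 1073741824 ≥ 840957109.
For the inductive step, assume it holds for an arbitrary i ≥ 29, so 2·2^i ≥ 41i^5.
Then 2·2^(i + 1) = 2·(2·2^i) ≥ 2·(41i^5).
Also, for i ≥ 29 we have 2·(41i^5) ≥ 41(i+1)^5, since 2 ≥ (1 + 1/i)^5 for all i ≥ 29.
Combining, 2·2^(i + 1) ≥ 41(i+1)^5.
By the principle of mathematical induction, the result holds for all n ≥ 29.
Hence the smallest such n₀ is 29.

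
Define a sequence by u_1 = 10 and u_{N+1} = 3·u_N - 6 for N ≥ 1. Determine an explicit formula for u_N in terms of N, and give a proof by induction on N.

u_N = 7·3^(N - 1) + 3

Computing the first terms: u_1 = 10, u_2 = 24, u_3 = 66. This suggests u_N = 7·3^(N - 1) + 3.
For the base case N = 1: the formula gives 10 = 10 = u_1.
For the inductive step, assume it holds for an arbitrary p ≥ 1, so u_p = 7·3^(p - 1) + 3.
Then u_{p+1} = 3·u_p - 6 = 3·(7·3^(p - 1) + 3) - 6 = 7·3^p + 3 = 7·3^((p+1) - 1) + 3,
which is the claimed formula at N = p+1.
Hence, by induction on N, the claim holds for every N ≥ 1.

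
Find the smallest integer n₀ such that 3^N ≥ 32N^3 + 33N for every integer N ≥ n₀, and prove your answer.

n₀ = 10

At N = 9: 19683 < 23625, so the inequality fails and n₀ ≥ 10. We prove 3^N ≥ 32N^3 + 33N for all N ≥ 10.
For the base case N = 10: 3^N = 59049 and 32N^3 + 33N = 32330, so 59049 ≥ 32330.
For the inductive step, assume it holds for an arbitrary k ≥ 10, so 3^k ≥ 32k^3 + 33k.
Then 3^(k + 1) = 3·(3^k) ≥ 3·(32k^3 + 33k).
Also, for k ≥ 10 we have 3·(32k^3 + 33k) ≥ 32(k+1)^3 + 33(k+1), since 3·(32k^3 + 33k) − (32(k+1)^3 + 33(k+1)) = 64k^3 - 96k^2 - 30k - 65, which is nonnegative for all k ≥ 10.
Combining, 3^(k + 1) ≥ 32(k+1)^3 + 33(k+1).
By induction, the statement is established for all N ≥ 10.
Hence the smallest such n₀ is 10.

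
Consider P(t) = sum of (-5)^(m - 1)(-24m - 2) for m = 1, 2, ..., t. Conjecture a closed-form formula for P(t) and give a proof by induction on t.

We claim P(t) = (-5)^t(4t + 1) - 1 for all t ≥ 1.
For the base case t = 1: P(1) = -26, and the closed form gives -26. They agree.
Inductive step: assume the claim holds for t = m, so P(m) = (-5)^m(4m + 1) - 1.
Then P(m+1) = P(m) + ((-5)^m(-24m - 26)) = ((-5)^m(4m + 1) - 1) + ((-5)^m(-24m - 26)).
Simplifying, P(m+1) = -20(-5)^m·m - 25(-5)^m - 1 = (-5)^(m+1)(4(m+1) + 1) - 1,
which is the closed form with t = m+1.
By the principle of mathematical induction, the result holds for all t ≥ 1.

P(t) = (-5)^t(4t + 1) - 1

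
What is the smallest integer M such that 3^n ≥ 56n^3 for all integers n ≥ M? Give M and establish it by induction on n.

At n = 9: 19683 < 40824, so the inequality fails and M ≥ 10. We prove 3^n ≥ 56n^3 for all n ≥ 10.
Base case (n = 10): 3^n = 59049 and 56n^3 = 56000, so 59049 ≥ 56000.
Suppose the result is true for n = r, so 3^r ≥ 56r^3.
Then 3^(r + 1) = 3·(3^r) ≥ 3·(56r^3).
Also, for r ≥ 10 we have 3·(56r^3) ≥ 56(r+1)^3, since 3 ≥ (1 + 1/r)^3 for all r ≥ 10.
Combining, 3^(r + 1) ≥ 56(r+1)^3.
Hence, by induction on n, the claim holds for every n ≥ 10.
Hence the smallest such M is 10.

M = 10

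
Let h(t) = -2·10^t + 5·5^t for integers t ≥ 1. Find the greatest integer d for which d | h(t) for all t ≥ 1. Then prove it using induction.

d = 5

Computing the first values: h(1) = 5 and h(2) = -75; gcd(5, -75) = 5, so d ≤ 5.
We prove 5 | -2·10^t + 5·5^t for all t ≥ 1 by induction on t.
When t = 1: h(1) = 5 = 5·(1), so 5 | h(1).
Suppose the result is true for t = p, i.e. 5 | h(p). Then
h(p+1) − 10·h(p) = (-2·10^(p+1) + 5·5^(p+1)) − 10·(-2·10^p + 5·5^p) = (5)·5^p·(5 − 10) = (-25)·5^p. Since 5 | h(p) by the inductive hypothesis, 5 | 10·h(p); and 5 | -25 since -25 = 5·-5. Therefore 5 | h(p+1).
By the principle of mathematical induction, the result holds for all t ≥ 1.
Therefore the largest such d is 5.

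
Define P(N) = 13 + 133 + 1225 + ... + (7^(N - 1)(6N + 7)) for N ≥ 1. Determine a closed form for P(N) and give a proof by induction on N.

We claim P(N) = 7^N(N + 1) - 1 for all N ≥ 1.
Base step (N = 1): P(1) = 13, and the closed form gives 13. They agree.
Inductive step: assume the claim holds for N = k, so P(k) = 7^k(k + 1) - 1.
Then P(k+1) = P(k) + (7^k(6k + 13)) = (7^k(k + 1) - 1) + (7^k(6k + 13)).
Simplifying, P(k+1) = 7·7^k·k + 14·7^k - 1 = 7^(k+1)((k+1) + 1) - 1,
which is the closed form with N = k+1.
Hence, by induction on N, the claim holds for every N ≥ 1.

P(N) = 7^N(N + 1) - 1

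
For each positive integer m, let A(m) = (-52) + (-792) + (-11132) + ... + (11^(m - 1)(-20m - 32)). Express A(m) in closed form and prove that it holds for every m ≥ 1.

A(m) = -11^m(2m + 3) + 3

We claim A(m) = -11^m(2m + 3) + 3 for all m ≥ 1.
Base case (m = 1): A(1) = -52, and the closed form gives -52. They agree.
Suppose the result is true for m = p, so A(p) = -11^p(2p + 3) + 3.
Then A(p+1) = A(p) + (11^p(-20p - 52)) = (-11^p(2p + 3) + 3) + (11^p(-20p - 52)).
Simplifying, A(p+1) = -22·11^p·p - 55·11^p + 3 = -11^(p+1)(2(p+1) + 3) + 3,
which is the closed form with m = p+1.
By the principle of mathematical induction, the result holds for all m ≥ 1.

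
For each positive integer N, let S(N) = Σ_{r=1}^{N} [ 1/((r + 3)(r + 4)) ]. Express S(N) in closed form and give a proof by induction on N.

S(N) = N/(4(N + 4))

We claim S(N) = N/(4(N + 4)) for all N ≥ 1.
When N = 1: S(1) = 1/20, and the closed form gives 1/20. They agree.
For the inductive step, assume it holds for an arbitrary r ≥ 1, so S(r) = r/(4(r + 4)).
Then S(r+1) = S(r) + (1/((r + 4)(r + 5))) = (r/(4(r + 4))) + (1/((r + 4)(r + 5))).
Simplifying, S(r+1) = (r + 1)/(4(r + 5)) = (r+1)/(4((r+1) + 4)),
which is the closed form with N = r+1.
Hence, by induction on N, the claim holds for every N ≥ 1.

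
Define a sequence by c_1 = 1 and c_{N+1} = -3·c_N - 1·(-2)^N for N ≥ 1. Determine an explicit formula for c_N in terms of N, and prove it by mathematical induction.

c_N = -(-2)^N - (-3)^(N - 1)

Computing the first terms: c_1 = 1, c_2 = -1, c_3 = -1. This suggests c_N = -(-2)^N - (-3)^(N - 1).
Base case (N = 1): the formula gives 1 = 1 = c_1.
Inductive step: suppose the statement holds for some i ≥ 1, so c_i = -(-2)^i - (-3)^(i - 1).
Then c_{i+1} = -3·c_i - 1·(-2)^i = -3·(-(-2)^i - (-3)^(i - 1)) - 1·(-2)^i = -(-2)^(i + 1) - (-3)^i = -(-2)^(i+1) - (-3)^((i+1) - 1),
which is the claimed formula at N = i+1.
Hence, by induction on N, the claim holds for every N ≥ 1.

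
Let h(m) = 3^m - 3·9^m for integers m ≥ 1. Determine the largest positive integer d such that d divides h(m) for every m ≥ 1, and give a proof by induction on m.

Computing the first values: h(1) = -24 and h(2) = -234; gcd(-24, -234) = 6, so d ≤ 6.
We prove 6 | 3^m - 3·9^m for all m ≥ 1 by induction on m.
When m = 1: h(1) = -24 = 6·(-4), so 6 | h(1).
Suppose the result is true for m = r, i.e. 6 | h(r). Then
h(r+1) − 9·h(r) = (3^(r+1) - 3·9^(r+1)) − 9·(3^r - 3·9^r) = (1)·3^r·(3 − 9) = (-6)·3^r. Since 6 | h(r) by the inductive hypothesis, 6 | 9·h(r); and 6 | -6 since -6 = 6·-1. Therefore 6 | h(r+1).
This completes the induction.
Therefore the largest such d is 6.

d = 6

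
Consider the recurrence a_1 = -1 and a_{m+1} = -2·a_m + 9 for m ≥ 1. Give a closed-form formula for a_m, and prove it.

Computing the first terms: a_1 = -1, a_2 = 11, a_3 = -13. This suggests a_m = -(-2)^(m + 1) + 3.
For the base case m = 1: the formula gives -1 = -1 = a_1.
Suppose the result is true for m = i, so a_i = -(-2)^(i + 1) + 3.
Then a_{i+1} = -2·a_i + 9 = -2·(-(-2)^(i + 1) + 3) + 9 = -(-2)^(i + 2) + 3 = -(-2)^((i+1) + 1) + 3,
which is the claimed formula at m = i+1.
This completes the induction.

a_m = -(-2)^(m + 1) + 3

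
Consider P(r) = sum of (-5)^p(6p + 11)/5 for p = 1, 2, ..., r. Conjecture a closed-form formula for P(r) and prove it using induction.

We claim P(r) = (-5)^r(r + 2) - 2 for all r ≥ 1.
When r = 1: P(1) = -17, and the closed form gives -17. They agree.
Inductive step: assume the claim holds for r = p, so P(p) = (-5)^p(p + 2) - 2.
Then P(p+1) = P(p) + ((-5)^p(-6p - 17)) = ((-5)^p(p + 2) - 2) + ((-5)^p(-6p - 17)).
Simplifying, P(p+1) = -5(-5)^p·p - 15(-5)^p - 2 = (-5)^(p+1)((p+1) + 2) - 2,
which is the closed form with r = p+1.
By induction, the statement is established for all r ≥ 1.

P(r) = (-5)^r(r + 2) - 2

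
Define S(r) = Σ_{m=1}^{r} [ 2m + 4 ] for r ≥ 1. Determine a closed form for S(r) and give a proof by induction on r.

We claim S(r) = r(r + 5) for all r ≥ 1.
Base case (r = 1): S(1) = 6, and the closed form gives 6. They agree.
Inductive step: assume the claim holds for r = m, so S(m) = m(m + 5).
Then S(m+1) = S(m) + (2m + 6) = (m(m + 5)) + (2m + 6).
Simplifying, S(m+1) = (m + 1)(m + 6) = (m+1)((m+1) + 5),
which is the closed form with r = m+1.
Hence, by induction on r, the claim holds for every r ≥ 1.

S(r) = r(r + 5)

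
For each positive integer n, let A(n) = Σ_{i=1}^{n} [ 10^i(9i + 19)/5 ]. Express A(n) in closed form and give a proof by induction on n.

We claim A(n) = 2·10^n(n + 2) - 4 for all n ≥ 1.
For the base case n = 1: A(1) = 56, and the closed form gives 56. They agree.
Suppose the result is true for n = i, so A(i) = 2·10^i(i + 2) - 4.
Then A(i+1) = A(i) + (10^i(18i + 56)) = (2·10^i(i + 2) - 4) + (10^i(18i + 56)).
Simplifying, A(i+1) = 20·10^i·i + 60·10^i - 4 = 2·10^(i+1)((i+1) + 2) - 4,
which is the closed form with n = i+1.
By induction, the statement is established for all n ≥ 1.

A(n) = 2·10^n(n + 2) - 4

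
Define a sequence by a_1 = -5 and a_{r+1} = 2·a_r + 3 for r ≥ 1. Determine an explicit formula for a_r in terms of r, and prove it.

Computing the first terms: a_1 = -5, a_2 = -7, a_3 = -11. This suggests a_r = -2^r - 3.
When r = 1: the formula gives -5 = -5 = a_1.
Inductive step: assume the claim holds for r = p, so a_p = -2^p - 3.
Then a_{p+1} = 2·a_p + 3 = 2·(-2^p - 3) + 3 = -2^(p + 1) - 3,
which is the claimed formula at r = p+1.
This completes the induction.

a_r = -2^r - 3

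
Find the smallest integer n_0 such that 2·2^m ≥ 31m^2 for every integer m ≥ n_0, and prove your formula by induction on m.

At m = 10: 2048 < 3100, so the inequality fails and n_0 ≥ 11. We prove 2·2^m ≥ 31m^2 for all m ≥ 11.
For the base case m = 11: 2·2^m = 4096 and 31m^2 = 3751, so 4096 ≥ 3751.
Inductive step: assume the claim holds for m = p, so 2·2^p ≥ 31p^2.
Then 2·2^(p + 1) = 2·(2·2^p) ≥ 2·(31p^2).
Also, for p ≥ 11 we have 2·(31p^2) ≥ 31(p+1)^2, since 2 ≥ (1 + 1/p)^2 for all p ≥ 11.
Combining, 2·2^(p + 1) ≥ 31(p+1)^2.
By induction, the statement is established for all m ≥ 11.
Hence the smallest such n_0 is 11.

n_0 = 11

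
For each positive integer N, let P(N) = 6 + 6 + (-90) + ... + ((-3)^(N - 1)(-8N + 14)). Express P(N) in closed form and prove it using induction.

We claim P(N) = (-3)^N(2N - 3) + 3 for all N ≥ 1.
For the base case N = 1: P(1) = 6, and the closed form gives 6. They agree.
For the inductive step, assume it holds for an arbitrary j ≥ 1, so P(j) = (-3)^j(2j - 3) + 3.
Then P(j+1) = P(j) + ((-3)^j(-8j + 6)) = ((-3)^j(2j - 3) + 3) + ((-3)^j(-8j + 6)).
Simplifying, P(j+1) = -6(-3)^j·j + 3(-3)^j + 3 = (-3)^(j+1)(2(j+1) - 3) + 3,
which is the closed form with N = j+1.
By the principle of mathematical induction, the result holds for all N ≥ 1.

P(N) = (-3)^N(2N - 3) + 3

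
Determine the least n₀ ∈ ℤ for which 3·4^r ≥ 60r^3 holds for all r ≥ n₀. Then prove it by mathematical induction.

At r = 6: 12288 < 12960, so the inequality fails and n₀ ≥ 7. We prove 3·4^r ≥ 60r^3 for all r ≥ 7.
For the base case r = 7: 3·4^r = 49152 and 60r^3 = 20580, so 49152 ≥ 20580.
For the inductive step, assume it holds for an arbitrary m ≥ 7, so 3·4^m ≥ 60m^3.
Then 3·4^(m + 1) = 4·(3·4^m) ≥ 4·(60m^3).
Also, for m ≥ 7 we have 4·(60m^3) ≥ 60(m+1)^3, since 4 ≥ (1 + 1/m)^3 for all m ≥ 7.
Combining, 3·4^(m + 1) ≥ 60(m+1)^3.
This completes the induction.
Hence the smallest such n₀ is 7.

n₀ = 7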